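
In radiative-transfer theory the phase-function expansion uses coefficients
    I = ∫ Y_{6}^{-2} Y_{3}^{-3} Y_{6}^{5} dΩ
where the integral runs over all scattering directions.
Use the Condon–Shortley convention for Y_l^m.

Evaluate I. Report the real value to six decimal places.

0.000000

L=15 odd ⇒ parity kills the (l;000) factor ⇒ I = 0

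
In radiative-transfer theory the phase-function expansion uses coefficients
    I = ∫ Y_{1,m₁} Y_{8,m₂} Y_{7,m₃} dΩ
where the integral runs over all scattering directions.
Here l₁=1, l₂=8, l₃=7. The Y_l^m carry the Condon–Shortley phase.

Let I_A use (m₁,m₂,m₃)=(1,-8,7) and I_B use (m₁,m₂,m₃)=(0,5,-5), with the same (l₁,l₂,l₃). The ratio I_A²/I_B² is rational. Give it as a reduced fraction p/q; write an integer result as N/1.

40/13

Same 1,8,7: normalisation and zero-m 3j drop out of the ratio.
A: Δ: 2! 0! 14! / 17! → 1/2040; sum: t=0:+1/174356582400 = 1/174356582400; 3j²(1 8 7; 1 -8 7) = Δ·Π!·Σ² = 1/17  (sign +1)
B: Δ: 2! 0! 14! / 17! → 1/2040; sum: t=1:−1/958003200 = -1/958003200; 3j²(1 8 7; 0 5 -5) = Δ·Π!·Σ² = 13/680  (sign -1)
I_A²/I_B² = (1/17)/(13/680) = 40/13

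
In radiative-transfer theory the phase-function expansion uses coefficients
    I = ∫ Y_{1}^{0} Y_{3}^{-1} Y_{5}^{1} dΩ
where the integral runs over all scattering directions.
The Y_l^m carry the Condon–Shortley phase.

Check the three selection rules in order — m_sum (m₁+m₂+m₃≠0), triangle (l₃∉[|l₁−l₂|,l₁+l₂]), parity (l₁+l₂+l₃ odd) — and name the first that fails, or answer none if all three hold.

Σmᵢ = 0  ✓
l₃∈[|l₁−l₂|,l₁+l₂]=[2,4], have l₃=5  ✗
Σlᵢ = 9 ⇒ odd

triangle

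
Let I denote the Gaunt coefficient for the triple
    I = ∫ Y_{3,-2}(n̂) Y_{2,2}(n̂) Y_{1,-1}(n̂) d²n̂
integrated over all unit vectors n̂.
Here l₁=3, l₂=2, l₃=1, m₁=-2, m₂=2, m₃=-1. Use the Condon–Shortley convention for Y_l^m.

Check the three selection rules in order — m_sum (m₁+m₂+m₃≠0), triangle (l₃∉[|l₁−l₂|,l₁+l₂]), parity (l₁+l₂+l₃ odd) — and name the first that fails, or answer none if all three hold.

m_sum

m₁+m₂+m₃ = -2 + 2 − 1 = -1  ✗
triangle: |3−2|=1 ≤ l₃=1 ≤ 3+2=5
parity: l₁+l₂+l₃ = 6 is even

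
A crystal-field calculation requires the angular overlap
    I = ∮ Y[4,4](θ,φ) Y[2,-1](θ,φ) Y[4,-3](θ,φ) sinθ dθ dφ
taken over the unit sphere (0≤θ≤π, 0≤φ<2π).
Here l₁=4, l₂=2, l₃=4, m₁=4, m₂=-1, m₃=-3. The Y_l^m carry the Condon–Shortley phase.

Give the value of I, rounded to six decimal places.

Rules hold: Σm=0, L=10 even, 2≤4≤6.
N = 9·5·9 = 405
Δ = 2!·6!·2!/11! = 1/13860
Racah Σ t=0..2: t=0:+1/192 t=1:−1/36 t=2:+1/192 = -5/288
⇒ 3j(4 2 4; 0 0 0)² = 20/693, sgn -1
Racah Σ t=0..0: t=0:+1/1440 = 1/1440
⇒ 3j(4 2 4; 4 -1 -3)² = 7/165, sgn -1
4πI² = N·(3j₀)²·(3jₘ)² = 60/121
I = +1·√(0.495868/4π) = 0.19864517

0.198645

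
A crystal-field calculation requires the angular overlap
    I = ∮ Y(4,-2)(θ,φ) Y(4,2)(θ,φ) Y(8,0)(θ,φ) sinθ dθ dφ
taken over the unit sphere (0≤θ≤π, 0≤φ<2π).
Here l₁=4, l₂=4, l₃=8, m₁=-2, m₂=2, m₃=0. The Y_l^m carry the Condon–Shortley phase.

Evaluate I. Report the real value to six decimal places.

0.093776

Rules hold: Σm=0, L=16 even, 0≤8≤8.
N = 9·9·17 = 1377
Δ = 0!·8!·8!/17! = 1/218790
Racah Σ t=0..0: t=0:+1/331776 = 1/331776
⇒ 3j(4 4 8; 0 0 0)² = 490/21879, sgn +1
Racah Σ t=0..0: t=0:+1/2073600 = 1/2073600
⇒ 3j(4 4 8; -2 2 0)² = 392/109395, sgn +1
4πI² = N·(3j₀)²·(3jₘ)² = 38416/347633
I = +1·√(0.110507/4π) = 0.09377577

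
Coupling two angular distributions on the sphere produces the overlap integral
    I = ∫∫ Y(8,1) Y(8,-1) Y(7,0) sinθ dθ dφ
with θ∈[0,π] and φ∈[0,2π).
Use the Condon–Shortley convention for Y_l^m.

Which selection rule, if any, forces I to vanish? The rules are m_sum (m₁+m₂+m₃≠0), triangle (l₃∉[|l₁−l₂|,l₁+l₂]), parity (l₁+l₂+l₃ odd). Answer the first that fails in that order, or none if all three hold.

Σmᵢ = 0  ✓
l₃∈[|l₁−l₂|,l₁+l₂]=[0,16], have l₃=7  ✓
Σlᵢ = 23 ⇒ odd  ✗

parity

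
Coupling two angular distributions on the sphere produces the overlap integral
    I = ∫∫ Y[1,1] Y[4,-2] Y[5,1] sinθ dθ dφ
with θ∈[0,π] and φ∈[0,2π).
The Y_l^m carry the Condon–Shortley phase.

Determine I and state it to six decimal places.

m-sum 0 ✓  L=10 even ✓  3≤5≤5 ✓
Π(2lᵢ+1) = 3×9×11 = 297
triangle coeff Δ(1,4,5) = 1/495
Σ_t [0,0]: t=0:+1/576 = 1/576
(3j)²=5/99 [(1 4 5; 0 0 0)], sign=-1
Σ_t [0,0]: t=0:+1/2880 = 1/2880
(3j)²=2/165 [(1 4 5; 1 -2 1)], sign=+1
⇒ 4πI² = 2/11
I = (-1)√(2/11/(4π)) = -0.12028562

-0.120286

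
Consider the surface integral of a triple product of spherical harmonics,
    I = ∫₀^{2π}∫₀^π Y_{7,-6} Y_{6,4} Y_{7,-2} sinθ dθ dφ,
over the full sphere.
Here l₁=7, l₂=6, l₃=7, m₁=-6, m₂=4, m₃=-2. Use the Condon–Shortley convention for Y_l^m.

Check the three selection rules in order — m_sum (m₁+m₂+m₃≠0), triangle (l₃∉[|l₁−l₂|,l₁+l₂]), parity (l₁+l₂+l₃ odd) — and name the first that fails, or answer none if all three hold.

m_sum

m₁+m₂+m₃ = -6 + 4 − 2 = -4  ✗
triangle: |7−6|=1 ≤ l₃=7 ≤ 7+6=13
parity: l₁+l₂+l₃ = 20 is even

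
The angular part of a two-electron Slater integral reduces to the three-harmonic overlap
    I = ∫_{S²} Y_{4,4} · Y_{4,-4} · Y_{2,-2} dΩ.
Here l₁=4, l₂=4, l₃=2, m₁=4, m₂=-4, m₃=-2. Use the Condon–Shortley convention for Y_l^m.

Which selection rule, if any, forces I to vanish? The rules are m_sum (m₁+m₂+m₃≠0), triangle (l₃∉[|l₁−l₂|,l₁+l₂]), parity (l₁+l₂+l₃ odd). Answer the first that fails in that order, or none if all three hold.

m_sum

Σmᵢ = -2  ✗
l₃∈[|l₁−l₂|,l₁+l₂]=[0,8], have l₃=2
Σlᵢ = 10 ⇒ even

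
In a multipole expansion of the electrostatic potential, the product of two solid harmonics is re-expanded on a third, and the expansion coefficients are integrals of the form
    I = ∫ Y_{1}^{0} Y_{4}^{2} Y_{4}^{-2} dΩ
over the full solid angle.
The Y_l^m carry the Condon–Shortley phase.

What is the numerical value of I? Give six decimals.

L=9 odd ⇒ parity kills the (l;000) factor ⇒ I = 0

0.000000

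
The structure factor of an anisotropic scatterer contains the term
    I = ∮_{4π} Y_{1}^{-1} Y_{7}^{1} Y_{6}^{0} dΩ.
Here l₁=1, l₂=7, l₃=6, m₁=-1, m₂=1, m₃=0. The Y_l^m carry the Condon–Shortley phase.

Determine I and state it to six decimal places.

Rules hold: Σm=0, L=14 even, 6≤6≤8.
N = 3·15·13 = 585
Δ = 2!·0!·12!/15! = 1/1365
Racah Σ t=1..1: t=1:−1/518400 = -1/518400
⇒ 3j(1 7 6; 0 0 0)² = 7/195, sgn -1
Racah Σ t=2..2: t=2:+1/1036800 = 1/1036800
⇒ 3j(1 7 6; -1 1 0)² = 4/195, sgn +1
4πI² = N·(3j₀)²·(3jₘ)² = 28/65
I = -1·√(0.430769/4π) = -0.18514731

-0.185147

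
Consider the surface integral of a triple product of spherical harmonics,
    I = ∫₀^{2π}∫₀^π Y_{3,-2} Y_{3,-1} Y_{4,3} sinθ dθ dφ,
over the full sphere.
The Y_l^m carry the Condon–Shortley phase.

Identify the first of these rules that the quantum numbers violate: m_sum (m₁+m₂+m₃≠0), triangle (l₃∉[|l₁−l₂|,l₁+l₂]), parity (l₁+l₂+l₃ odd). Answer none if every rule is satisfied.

Σmᵢ = 0  ✓
l₃∈[|l₁−l₂|,l₁+l₂]=[0,6], have l₃=4  ✓
Σlᵢ = 10 ⇒ even  ✓

none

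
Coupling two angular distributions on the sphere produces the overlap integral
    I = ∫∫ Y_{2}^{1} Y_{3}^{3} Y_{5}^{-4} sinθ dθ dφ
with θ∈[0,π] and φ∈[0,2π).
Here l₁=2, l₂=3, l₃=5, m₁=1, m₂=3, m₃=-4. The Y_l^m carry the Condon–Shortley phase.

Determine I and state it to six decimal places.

m-sum 0 ✓  L=10 even ✓  1≤5≤5 ✓
Π(2lᵢ+1) = 5×7×11 = 385
triangle coeff Δ(2,3,5) = 1/2310
Σ_t [0,0]: t=0:+1/144 = 1/144
(3j)²=10/231 [(2 3 5; 0 0 0)], sign=-1
Σ_t [0,0]: t=0:+1/4320 = 1/4320
(3j)²=2/55 [(2 3 5; 1 3 -4)], sign=-1
⇒ 4πI² = 20/33
I = (+1)√(20/33/(4π)) = 0.21961050

0.219610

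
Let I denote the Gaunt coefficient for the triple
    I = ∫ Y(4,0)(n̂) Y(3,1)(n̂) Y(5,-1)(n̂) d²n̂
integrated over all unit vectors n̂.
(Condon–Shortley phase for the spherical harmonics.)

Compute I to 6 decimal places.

Rules hold: Σm=0, L=12 even, 1≤5≤7.
N = 9·7·11 = 693
Δ = 2!·6!·4!/13! = 1/180180
Racah Σ t=0..2: t=0:+1/576 t=1:−1/144 t=2:+1/576 = -1/288
⇒ 3j(4 3 5; 0 0 0)² = 20/1001, sgn +1
Racah Σ t=0..2: t=0:+1/2304 t=1:−1/216 t=2:+1/384 = -11/6912
⇒ 3j(4 3 5; 0 1 -1)² = 11/1638, sgn -1
4πI² = N·(3j₀)²·(3jₘ)² = 110/1183
I = -1·√(0.0929839/4π) = -0.08601992

-0.086020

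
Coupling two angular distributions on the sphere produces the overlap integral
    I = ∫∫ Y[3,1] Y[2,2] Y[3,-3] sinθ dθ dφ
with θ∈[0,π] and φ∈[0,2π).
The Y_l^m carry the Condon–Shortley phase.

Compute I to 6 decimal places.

0.132981

Checks pass: Σm=0; 8 even; l₃=3∈[1,5].
(2·3+1)(2·2+1)(2·3+1) = 245
Δ: 2! 4! 2! / 9! → 1/3780
sum: t=0:+1/24 t=1:−1/4 t=2:+1/24 = -1/6
3j²(3 2 3; 0 0 0) = Δ·Π!·Σ² = 4/105  (sign +1)
sum: t=2:+1/96 = 1/96
3j²(3 2 3; 1 2 -3) = Δ·Π!·Σ² = 1/42  (sign +1)
combine: 4πI² = 245·4/105·1/42 = 2/9
take √, sign +1: I = 0.13298076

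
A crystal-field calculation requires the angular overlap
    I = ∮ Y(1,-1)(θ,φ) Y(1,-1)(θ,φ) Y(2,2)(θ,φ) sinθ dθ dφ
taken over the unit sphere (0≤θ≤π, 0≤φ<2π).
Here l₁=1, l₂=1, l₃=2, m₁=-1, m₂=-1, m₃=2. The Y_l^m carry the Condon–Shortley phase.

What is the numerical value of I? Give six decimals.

0.309019

Checks pass: Σm=0; 4 even; l₃=2∈[0,2].
(2·1+1)(2·1+1)(2·2+1) = 45
Δ: 0! 2! 2! / 5! → 1/30
sum: t=0:+1/1 = 1/1
3j²(1 1 2; 0 0 0) = Δ·Π!·Σ² = 2/15  (sign +1)
sum: t=0:+1/4 = 1/4
3j²(1 1 2; -1 -1 2) = Δ·Π!·Σ² = 1/5  (sign +1)
combine: 4πI² = 45·2/15·1/5 = 6/5
take √, sign +1: I = 0.30901936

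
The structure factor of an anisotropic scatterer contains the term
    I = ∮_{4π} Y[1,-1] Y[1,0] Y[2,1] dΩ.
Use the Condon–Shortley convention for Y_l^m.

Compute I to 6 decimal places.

-0.218510

m-sum 0 ✓  L=4 even ✓  0≤2≤2 ✓
Π(2lᵢ+1) = 3×3×5 = 45
triangle coeff Δ(1,1,2) = 1/30
Σ_t [0,0]: t=0:+1/1 = 1/1
(3j)²=2/15 [(1 1 2; 0 0 0)], sign=+1
Σ_t [0,0]: t=0:+1/2 = 1/2
(3j)²=1/10 [(1 1 2; -1 0 1)], sign=-1
⇒ 4πI² = 3/5
I = (-1)√(3/5/(4π)) = -0.21850969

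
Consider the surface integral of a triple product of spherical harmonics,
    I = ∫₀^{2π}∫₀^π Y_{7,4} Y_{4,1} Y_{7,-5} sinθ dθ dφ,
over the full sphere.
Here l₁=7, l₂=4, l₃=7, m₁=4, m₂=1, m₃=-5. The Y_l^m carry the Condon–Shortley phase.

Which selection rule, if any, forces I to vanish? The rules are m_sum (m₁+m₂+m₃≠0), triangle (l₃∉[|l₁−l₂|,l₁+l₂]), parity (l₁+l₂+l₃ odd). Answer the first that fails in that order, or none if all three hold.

none

m₁+m₂+m₃ = 4 + 1 − 5 = 0  ✓
triangle: |7−4|=3 ≤ l₃=7 ≤ 7+4=11  ✓
parity: l₁+l₂+l₃ = 18 is even  ✓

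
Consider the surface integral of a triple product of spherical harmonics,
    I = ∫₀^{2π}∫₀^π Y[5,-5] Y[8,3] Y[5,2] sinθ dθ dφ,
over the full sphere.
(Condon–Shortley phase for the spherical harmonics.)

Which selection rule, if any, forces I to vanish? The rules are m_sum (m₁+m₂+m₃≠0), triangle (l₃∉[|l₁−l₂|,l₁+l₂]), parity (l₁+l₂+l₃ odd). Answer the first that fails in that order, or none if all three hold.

azimuthal sum: -5 + 3 + 2 = 0  ✓
3 ≤ 5 ≤ 13 (triangle on l)  ✓
L = 5 + 8 + 5 = 18 (even)  ✓

none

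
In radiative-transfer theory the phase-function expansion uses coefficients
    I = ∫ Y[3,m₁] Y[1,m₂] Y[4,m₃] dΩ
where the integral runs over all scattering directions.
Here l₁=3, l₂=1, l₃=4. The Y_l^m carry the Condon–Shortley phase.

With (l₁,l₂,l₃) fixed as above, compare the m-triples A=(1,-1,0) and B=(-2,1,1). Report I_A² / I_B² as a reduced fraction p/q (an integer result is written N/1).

l's match ⇒ only the (l;m) 3-j factors differ between A and B.
A: triangle coeff Δ(3,1,4) = 1/252; Σ_t [0,0]: t=0:+1/96 = 1/96; (3j)²=1/42 [(3 1 4; 1 -1 0)], sign=+1
B: triangle coeff Δ(3,1,4) = 1/252; Σ_t [0,0]: t=0:+1/240 = 1/240; (3j)²=1/84 [(3 1 4; -2 1 1)], sign=-1
I_A²/I_B² = (1/42)/(1/84) = 2/1

2/1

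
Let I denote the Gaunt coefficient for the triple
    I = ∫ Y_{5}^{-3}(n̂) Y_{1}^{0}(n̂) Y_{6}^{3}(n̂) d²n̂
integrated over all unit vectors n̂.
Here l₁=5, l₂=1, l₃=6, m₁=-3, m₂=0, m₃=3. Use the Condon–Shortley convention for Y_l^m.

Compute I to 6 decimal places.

Checks pass: Σm=0; 12 even; l₃=6∈[4,6].
(2·5+1)(2·1+1)(2·6+1) = 429
Δ: 0! 10! 2! / 13! → 1/858
sum: t=0:+1/14400 = 1/14400
3j²(5 1 6; 0 0 0) = Δ·Π!·Σ² = 6/143  (sign +1)
sum: t=0:+1/80640 = 1/80640
3j²(5 1 6; -3 0 3) = Δ·Π!·Σ² = 9/286  (sign -1)
combine: 4πI² = 429·6/143·9/286 = 81/143
take √, sign -1: I = -0.21230956

-0.212310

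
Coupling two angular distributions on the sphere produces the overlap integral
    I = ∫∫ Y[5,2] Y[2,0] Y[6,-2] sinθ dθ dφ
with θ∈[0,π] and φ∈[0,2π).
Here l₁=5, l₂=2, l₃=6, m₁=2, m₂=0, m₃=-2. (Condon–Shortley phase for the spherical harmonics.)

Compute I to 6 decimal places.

0.000000

Σlᵢ=13 odd — θ-integrand is odd under cosθ→−cosθ; I=0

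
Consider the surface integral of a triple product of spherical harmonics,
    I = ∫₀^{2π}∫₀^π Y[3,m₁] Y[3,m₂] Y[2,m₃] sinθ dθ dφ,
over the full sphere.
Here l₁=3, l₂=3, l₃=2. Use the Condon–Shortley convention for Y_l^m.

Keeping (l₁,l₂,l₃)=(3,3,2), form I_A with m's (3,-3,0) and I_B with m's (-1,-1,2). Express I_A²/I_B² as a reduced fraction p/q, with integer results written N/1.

25/24

Shared (l₁,l₂,l₃)=(3,3,2): N and (l;000)² cancel in I_A²/I_B².
A: Δ = 4!·2!·2!/9! = 1/3780; Racah Σ t=0..0: t=0:+1/96 = 1/96; ⇒ 3j(3 3 2; 3 -3 0)² = 5/84, sgn +1
B: Δ = 4!·2!·2!/9! = 1/3780; Racah Σ t=2..2: t=2:+1/16 = 1/16; ⇒ 3j(3 3 2; -1 -1 2)² = 2/35, sgn +1
I_A²/I_B² = (5/84)/(2/35) = 25/24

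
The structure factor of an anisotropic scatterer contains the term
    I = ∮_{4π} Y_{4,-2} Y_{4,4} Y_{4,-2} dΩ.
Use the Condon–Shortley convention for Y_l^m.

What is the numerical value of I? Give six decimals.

m-sum 0 ✓  L=12 even ✓  0≤4≤8 ✓
Π(2lᵢ+1) = 9×9×9 = 729
triangle coeff Δ(4,4,4) = 1/450450
Σ_t [0,4]: t=0:+1/13824 t=1:−1/216 t=2:+1/64 t=3:−1/216 t=4:+1/13824 = 5/768
(3j)²=18/1001 [(4 4 4; 0 0 0)], sign=+1
Σ_t [4,4]: t=4:+1/2304 = 1/2304
(3j)²=5/143 [(4 4 4; -2 4 -2)], sign=+1
⇒ 4πI² = 65610/143143
I = (+1)√(65610/143143/(4π)) = 0.19098314

0.190983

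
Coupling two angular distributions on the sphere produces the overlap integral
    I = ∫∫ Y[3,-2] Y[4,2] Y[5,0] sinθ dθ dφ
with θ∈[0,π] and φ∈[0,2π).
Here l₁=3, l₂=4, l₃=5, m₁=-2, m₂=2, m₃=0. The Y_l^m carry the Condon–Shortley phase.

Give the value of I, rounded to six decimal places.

Checks pass: Σm=0; 12 even; l₃=5∈[1,7].
(2·3+1)(2·4+1)(2·5+1) = 693
Δ: 2! 4! 6! / 13! → 1/180180
sum: t=0:+1/576 t=1:−1/144 t=2:+1/576 = -1/288
3j²(3 4 5; 0 0 0) = Δ·Π!·Σ² = 20/1001  (sign +1)
sum: t=1:−1/2880 t=2:+1/576 = 1/720
3j²(3 4 5; -2 2 0) = Δ·Π!·Σ² = 80/3003  (sign -1)
combine: 4πI² = 693·20/1001·80/3003 = 4800/13013
take √, sign -1: I = -0.17132746

-0.171327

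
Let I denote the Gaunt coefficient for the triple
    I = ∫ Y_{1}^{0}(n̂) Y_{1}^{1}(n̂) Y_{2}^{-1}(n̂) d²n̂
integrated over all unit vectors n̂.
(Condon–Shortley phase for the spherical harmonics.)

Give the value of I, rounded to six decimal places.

-0.218510

Rules hold: Σm=0, L=4 even, 0≤2≤2.
N = 3·3·5 = 45
Δ = 0!·2!·2!/5! = 1/30
Racah Σ t=0..0: t=0:+1/1 = 1/1
⇒ 3j(1 1 2; 0 0 0)² = 2/15, sgn +1
Racah Σ t=0..0: t=0:+1/2 = 1/2
⇒ 3j(1 1 2; 0 1 -1)² = 1/10, sgn -1
4πI² = N·(3j₀)²·(3jₘ)² = 3/5
I = -1·√(0.6/4π) = -0.21850969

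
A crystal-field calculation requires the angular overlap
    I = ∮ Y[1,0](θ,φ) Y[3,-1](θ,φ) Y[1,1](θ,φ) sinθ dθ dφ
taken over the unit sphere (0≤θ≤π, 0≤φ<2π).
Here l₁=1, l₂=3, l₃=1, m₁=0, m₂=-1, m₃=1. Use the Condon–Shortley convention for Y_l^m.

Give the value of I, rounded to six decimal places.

0.000000

l₃=1 ∉ [2,4] — triangle fails ⇒ I = 0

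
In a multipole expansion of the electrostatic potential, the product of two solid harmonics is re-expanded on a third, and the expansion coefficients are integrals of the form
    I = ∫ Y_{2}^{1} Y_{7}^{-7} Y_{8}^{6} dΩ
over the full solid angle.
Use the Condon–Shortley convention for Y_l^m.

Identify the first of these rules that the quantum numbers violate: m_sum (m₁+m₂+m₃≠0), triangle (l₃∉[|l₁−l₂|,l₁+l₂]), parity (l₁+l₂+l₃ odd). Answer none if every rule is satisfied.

parity

m₁+m₂+m₃ = 1 − 7 + 6 = 0  ✓
triangle: |2−7|=5 ≤ l₃=8 ≤ 2+7=9  ✓
parity: l₁+l₂+l₃ = 17 is odd  ✗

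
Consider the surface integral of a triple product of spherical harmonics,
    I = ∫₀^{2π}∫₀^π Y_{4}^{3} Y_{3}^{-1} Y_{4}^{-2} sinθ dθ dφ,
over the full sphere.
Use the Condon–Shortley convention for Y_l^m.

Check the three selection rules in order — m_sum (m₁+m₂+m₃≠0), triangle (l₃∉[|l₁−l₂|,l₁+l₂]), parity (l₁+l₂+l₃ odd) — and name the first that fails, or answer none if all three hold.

parity

azimuthal sum: 3 − 1 − 2 = 0  ✓
1 ≤ 4 ≤ 7 (triangle on l)  ✓
L = 4 + 3 + 4 = 11 (odd)  ✗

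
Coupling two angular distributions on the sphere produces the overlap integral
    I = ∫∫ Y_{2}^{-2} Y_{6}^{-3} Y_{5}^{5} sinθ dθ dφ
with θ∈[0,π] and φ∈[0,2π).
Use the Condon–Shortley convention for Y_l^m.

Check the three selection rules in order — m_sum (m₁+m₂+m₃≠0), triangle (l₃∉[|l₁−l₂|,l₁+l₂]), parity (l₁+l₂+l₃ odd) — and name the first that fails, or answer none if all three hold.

m₁+m₂+m₃ = -2 − 3 + 5 = 0  ✓
triangle: |2−6|=4 ≤ l₃=5 ≤ 2+6=8  ✓
parity: l₁+l₂+l₃ = 13 is odd  ✗

parity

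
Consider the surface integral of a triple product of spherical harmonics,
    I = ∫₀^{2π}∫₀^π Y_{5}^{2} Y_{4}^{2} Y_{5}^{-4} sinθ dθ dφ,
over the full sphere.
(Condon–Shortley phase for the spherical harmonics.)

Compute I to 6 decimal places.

Checks pass: Σm=0; 14 even; l₃=5∈[1,9].
(2·5+1)(2·4+1)(2·5+1) = 1089
Δ: 4! 6! 4! / 15! → 1/3153150
sum: t=0:+1/69120 t=1:−1/1728 t=2:+1/576 t=3:−1/1728 t=4:+1/69120 = 7/11520
3j²(5 4 5; 0 0 0) = Δ·Π!·Σ² = 2/143  (sign -1)
sum: t=2:+1/11520 t=3:−1/25920 = 1/20736
3j²(5 4 5; 2 2 -4) = Δ·Π!·Σ² = 5/429  (sign -1)
combine: 4πI² = 1089·2/143·5/429 = 30/169
take √, sign +1: I = 0.11885360

0.118854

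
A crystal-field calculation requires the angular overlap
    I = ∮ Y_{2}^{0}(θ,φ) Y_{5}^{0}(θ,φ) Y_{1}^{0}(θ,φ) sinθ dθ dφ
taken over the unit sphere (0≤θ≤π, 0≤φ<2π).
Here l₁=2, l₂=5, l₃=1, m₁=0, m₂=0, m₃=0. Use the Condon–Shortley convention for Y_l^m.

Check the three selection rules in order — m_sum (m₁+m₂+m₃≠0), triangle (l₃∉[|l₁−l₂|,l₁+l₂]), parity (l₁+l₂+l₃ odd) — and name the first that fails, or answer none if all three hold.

triangle

Σmᵢ = 0  ✓
l₃∈[|l₁−l₂|,l₁+l₂]=[3,7], have l₃=1  ✗
Σlᵢ = 8 ⇒ even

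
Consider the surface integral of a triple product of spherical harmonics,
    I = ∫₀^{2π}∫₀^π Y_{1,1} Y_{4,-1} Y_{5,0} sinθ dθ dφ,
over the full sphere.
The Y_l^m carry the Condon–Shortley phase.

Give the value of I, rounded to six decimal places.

m-sum 0 ✓  L=10 even ✓  3≤5≤5 ✓
Π(2lᵢ+1) = 3×9×11 = 297
triangle coeff Δ(1,4,5) = 1/495
Σ_t [0,0]: t=0:+1/576 = 1/576
(3j)²=5/99 [(1 4 5; 0 0 0)], sign=-1
Σ_t [0,0]: t=0:+1/1440 = 1/1440
(3j)²=2/99 [(1 4 5; 1 -1 0)], sign=-1
⇒ 4πI² = 10/33
I = (+1)√(10/33/(4π)) = 0.15528807

0.155288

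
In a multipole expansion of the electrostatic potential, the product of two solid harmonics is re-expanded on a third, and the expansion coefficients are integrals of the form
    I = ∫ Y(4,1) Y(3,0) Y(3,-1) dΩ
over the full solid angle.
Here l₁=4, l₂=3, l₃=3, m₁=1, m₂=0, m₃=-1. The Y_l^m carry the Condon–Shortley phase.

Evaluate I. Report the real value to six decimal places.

m-sum 0 ✓  L=10 even ✓  1≤3≤7 ✓
Π(2lᵢ+1) = 9×7×7 = 441
triangle coeff Δ(4,3,3) = 1/34650
Σ_t [1,3]: t=1:−1/72 t=2:+1/16 t=3:−1/72 = 5/144
(3j)²=2/77 [(4 3 3; 0 0 0)], sign=-1
Σ_t [1,3]: t=1:−1/48 t=2:+1/24 t=3:−1/288 = 5/288
(3j)²=5/462 [(4 3 3; 1 0 -1)], sign=+1
⇒ 4πI² = 15/121
I = (-1)√(15/121/(4π)) = -0.09932258

-0.099323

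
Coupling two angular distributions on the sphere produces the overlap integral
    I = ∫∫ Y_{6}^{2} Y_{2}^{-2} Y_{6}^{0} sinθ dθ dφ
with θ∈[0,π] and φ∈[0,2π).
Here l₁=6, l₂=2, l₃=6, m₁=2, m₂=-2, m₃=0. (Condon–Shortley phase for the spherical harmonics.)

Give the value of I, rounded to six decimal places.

Rules hold: Σm=0, L=14 even, 4≤6≤8.
N = 13·5·13 = 845
Δ = 2!·10!·2!/15! = 1/90090
Racah Σ t=0..2: t=0:+1/69120 t=1:−1/14400 t=2:+1/69120 = -7/172800
⇒ 3j(6 2 6; 0 0 0)² = 14/715, sgn -1
Racah Σ t=0..0: t=0:+1/69120 = 1/69120
⇒ 3j(6 2 6; 2 -2 0)² = 4/143, sgn +1
4πI² = N·(3j₀)²·(3jₘ)² = 56/121
I = -1·√(0.46281/4π) = -0.19190947

-0.191909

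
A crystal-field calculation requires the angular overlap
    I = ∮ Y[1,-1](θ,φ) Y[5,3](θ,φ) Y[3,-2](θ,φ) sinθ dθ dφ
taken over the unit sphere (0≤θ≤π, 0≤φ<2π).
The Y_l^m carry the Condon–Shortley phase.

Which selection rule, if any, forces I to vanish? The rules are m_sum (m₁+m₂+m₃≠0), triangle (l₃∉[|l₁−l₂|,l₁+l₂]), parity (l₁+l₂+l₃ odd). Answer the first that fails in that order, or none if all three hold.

azimuthal sum: -1 + 3 − 2 = 0  ✓
4 ≤ 3 ≤ 6 (triangle on l)  ✗
L = 1 + 5 + 3 = 9 (odd)

triangle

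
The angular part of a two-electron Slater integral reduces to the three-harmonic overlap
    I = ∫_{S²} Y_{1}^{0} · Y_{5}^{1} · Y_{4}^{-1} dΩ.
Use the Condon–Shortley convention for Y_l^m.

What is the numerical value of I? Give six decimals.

Checks pass: Σm=0; 10 even; l₃=4∈[4,6].
(2·1+1)(2·5+1)(2·4+1) = 297
Δ: 2! 0! 8! / 11! → 1/495
sum: t=1:−1/576 = -1/576
3j²(1 5 4; 0 0 0) = Δ·Π!·Σ² = 5/99  (sign -1)
sum: t=1:−1/720 = -1/720
3j²(1 5 4; 0 1 -1) = Δ·Π!·Σ² = 8/165  (sign +1)
combine: 4πI² = 297·5/99·8/165 = 8/11
take √, sign -1: I = -0.24057125

-0.240571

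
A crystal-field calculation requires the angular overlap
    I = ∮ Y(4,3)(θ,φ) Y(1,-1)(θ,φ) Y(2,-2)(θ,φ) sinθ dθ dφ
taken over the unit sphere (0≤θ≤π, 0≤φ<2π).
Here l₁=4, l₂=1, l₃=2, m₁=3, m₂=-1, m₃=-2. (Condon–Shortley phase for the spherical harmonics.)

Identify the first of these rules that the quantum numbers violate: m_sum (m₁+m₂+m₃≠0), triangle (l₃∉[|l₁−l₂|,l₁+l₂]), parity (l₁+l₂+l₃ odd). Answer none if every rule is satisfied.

triangle

m₁+m₂+m₃ = 3 − 1 − 2 = 0  ✓
triangle: |4−1|=3 ≤ l₃=2 ≤ 4+1=5  ✗
parity: l₁+l₂+l₃ = 7 is odd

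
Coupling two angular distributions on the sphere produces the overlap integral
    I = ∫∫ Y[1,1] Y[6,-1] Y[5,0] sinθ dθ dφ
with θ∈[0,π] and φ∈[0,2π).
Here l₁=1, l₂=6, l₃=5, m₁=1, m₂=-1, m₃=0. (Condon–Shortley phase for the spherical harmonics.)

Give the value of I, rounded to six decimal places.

Checks pass: Σm=0; 12 even; l₃=5∈[5,7].
(2·1+1)(2·6+1)(2·5+1) = 429
Δ: 2! 0! 10! / 13! → 1/858
sum: t=1:−1/14400 = -1/14400
3j²(1 6 5; 0 0 0) = Δ·Π!·Σ² = 6/143  (sign +1)
sum: t=0:+1/28800 = 1/28800
3j²(1 6 5; 1 -1 0) = Δ·Π!·Σ² = 7/286  (sign -1)
combine: 4πI² = 429·6/143·7/286 = 63/143
take √, sign -1: I = -0.18723944

-0.187239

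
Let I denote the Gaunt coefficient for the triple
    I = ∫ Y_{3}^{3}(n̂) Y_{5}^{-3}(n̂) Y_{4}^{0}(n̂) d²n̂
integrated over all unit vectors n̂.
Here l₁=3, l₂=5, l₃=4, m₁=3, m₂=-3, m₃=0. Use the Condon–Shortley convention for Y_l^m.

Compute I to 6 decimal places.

m-sum 0 ✓  L=12 even ✓  2≤4≤8 ✓
Π(2lᵢ+1) = 7×11×9 = 693
triangle coeff Δ(3,5,4) = 1/180180
Σ_t [1,3]: t=1:−1/576 t=2:+1/144 t=3:−1/576 = 1/288
(3j)²=20/1001 [(3 5 4; 0 0 0)], sign=+1
Σ_t [0,0]: t=0:+1/2304 = 1/2304
(3j)²=5/143 [(3 5 4; 3 -3 0)], sign=+1
⇒ 4πI² = 900/1859
I = (+1)√(900/1859/(4π)) = 0.19628026

0.196280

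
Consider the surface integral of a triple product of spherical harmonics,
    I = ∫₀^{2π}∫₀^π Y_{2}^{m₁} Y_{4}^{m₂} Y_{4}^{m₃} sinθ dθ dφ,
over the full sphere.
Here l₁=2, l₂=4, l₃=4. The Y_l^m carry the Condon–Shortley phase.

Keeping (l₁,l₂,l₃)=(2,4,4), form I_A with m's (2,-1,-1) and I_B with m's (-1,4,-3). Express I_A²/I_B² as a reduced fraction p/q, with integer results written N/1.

50/49

Shared (l₁,l₂,l₃)=(2,4,4): N and (l;000)² cancel in I_A²/I_B².
A: Δ = 2!·2!·6!/11! = 1/13860; Racah Σ t=0..0: t=0:+1/144 = 1/144; ⇒ 3j(2 4 4; 2 -1 -1)² = 10/231, sgn -1
B: Δ = 2!·2!·6!/11! = 1/13860; Racah Σ t=2..2: t=2:+1/1440 = 1/1440; ⇒ 3j(2 4 4; -1 4 -3)² = 7/165, sgn -1
I_A²/I_B² = (10/231)/(7/165) = 50/49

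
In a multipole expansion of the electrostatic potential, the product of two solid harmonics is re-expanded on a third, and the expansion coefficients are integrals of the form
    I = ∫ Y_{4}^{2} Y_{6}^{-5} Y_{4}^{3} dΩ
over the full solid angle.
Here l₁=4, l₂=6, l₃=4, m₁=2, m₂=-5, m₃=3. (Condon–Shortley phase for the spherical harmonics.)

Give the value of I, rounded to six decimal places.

m-sum 0 ✓  L=14 even ✓  2≤4≤10 ✓
Π(2lᵢ+1) = 9×13×9 = 1053
triangle coeff Δ(4,6,4) = 1/1261260
Σ_t [2,4]: t=2:+1/4608 t=3:−1/1296 t=4:+1/4608 = -7/20736
(3j)²=20/1287 [(4 6 4; 0 0 0)], sign=-1
Σ_t [0,1]: t=0:+1/172800 t=1:−1/86400 = -1/172800
(3j)²=1/130 [(4 6 4; 2 -5 3)], sign=+1
⇒ 4πI² = 18/143
I = (-1)√(18/143/(4π)) = -0.10008369

-0.100084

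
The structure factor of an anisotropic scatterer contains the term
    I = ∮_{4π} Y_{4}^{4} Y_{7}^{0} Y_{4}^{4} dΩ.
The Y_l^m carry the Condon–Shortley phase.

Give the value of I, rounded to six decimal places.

0.000000

4 + 0 + 4 = 8 ≠ 0: azimuthal integral kills it; I = 0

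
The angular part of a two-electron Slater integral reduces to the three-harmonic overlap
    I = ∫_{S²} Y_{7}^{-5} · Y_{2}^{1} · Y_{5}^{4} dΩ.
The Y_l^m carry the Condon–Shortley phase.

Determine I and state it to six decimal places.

-0.237707

m-sum 0 ✓  L=14 even ✓  5≤5≤9 ✓
Π(2lᵢ+1) = 15×5×11 = 825
triangle coeff Δ(7,2,5) = 1/15015
Σ_t [2,2]: t=2:+1/57600 = 1/57600
(3j)²=21/715 [(7 2 5; 0 0 0)], sign=-1
Σ_t [3,3]: t=3:−1/2177280 = -1/2177280
(3j)²=8/273 [(7 2 5; -5 1 4)], sign=+1
⇒ 4πI² = 120/169
I = (-1)√(120/169/(4π)) = -0.23770720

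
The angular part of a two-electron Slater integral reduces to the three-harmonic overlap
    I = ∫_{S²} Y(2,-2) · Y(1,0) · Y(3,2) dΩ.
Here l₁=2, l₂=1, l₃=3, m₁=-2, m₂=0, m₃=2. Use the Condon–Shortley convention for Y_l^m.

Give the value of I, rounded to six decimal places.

m-sum 0 ✓  L=6 even ✓  1≤3≤3 ✓
Π(2lᵢ+1) = 5×3×7 = 105
triangle coeff Δ(2,1,3) = 1/105
Σ_t [0,0]: t=0:+1/4 = 1/4
(3j)²=3/35 [(2 1 3; 0 0 0)], sign=-1
Σ_t [0,0]: t=0:+1/24 = 1/24
(3j)²=1/21 [(2 1 3; -2 0 2)], sign=-1
⇒ 4πI² = 3/7
I = (+1)√(3/7/(4π)) = 0.18467439

0.184674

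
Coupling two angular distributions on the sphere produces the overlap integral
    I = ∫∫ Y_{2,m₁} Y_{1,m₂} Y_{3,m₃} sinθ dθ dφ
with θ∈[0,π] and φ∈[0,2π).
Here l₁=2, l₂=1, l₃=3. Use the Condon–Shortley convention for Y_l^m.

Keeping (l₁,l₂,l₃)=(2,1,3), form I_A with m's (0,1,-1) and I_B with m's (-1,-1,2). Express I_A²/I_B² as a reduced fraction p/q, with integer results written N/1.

Shared (l₁,l₂,l₃)=(2,1,3): N and (l;000)² cancel in I_A²/I_B².
A: Δ = 0!·4!·2!/7! = 1/105; Racah Σ t=0..0: t=0:+1/8 = 1/8; ⇒ 3j(2 1 3; 0 1 -1)² = 2/35, sgn +1
B: Δ = 0!·4!·2!/7! = 1/105; Racah Σ t=0..0: t=0:+1/12 = 1/12; ⇒ 3j(2 1 3; -1 -1 2)² = 2/21, sgn -1
I_A²/I_B² = (2/35)/(2/21) = 3/5

3/5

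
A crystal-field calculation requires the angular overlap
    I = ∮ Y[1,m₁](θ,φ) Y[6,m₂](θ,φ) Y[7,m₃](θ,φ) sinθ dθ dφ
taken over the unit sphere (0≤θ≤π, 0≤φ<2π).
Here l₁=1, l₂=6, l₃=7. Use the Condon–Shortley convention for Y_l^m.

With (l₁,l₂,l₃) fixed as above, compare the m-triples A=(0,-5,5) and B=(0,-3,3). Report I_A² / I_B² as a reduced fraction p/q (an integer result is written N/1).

3/5

Same 1,6,7: normalisation and zero-m 3j drop out of the ratio.
A: Δ: 0! 2! 12! / 15! → 1/1365; sum: t=0:+1/39916800 = 1/39916800; 3j²(1 6 7; 0 -5 5) = Δ·Π!·Σ² = 8/455  (sign +1)
B: Δ: 0! 2! 12! / 15! → 1/1365; sum: t=0:+1/2177280 = 1/2177280; 3j²(1 6 7; 0 -3 3) = Δ·Π!·Σ² = 8/273  (sign +1)
I_A²/I_B² = (8/455)/(8/273) = 3/5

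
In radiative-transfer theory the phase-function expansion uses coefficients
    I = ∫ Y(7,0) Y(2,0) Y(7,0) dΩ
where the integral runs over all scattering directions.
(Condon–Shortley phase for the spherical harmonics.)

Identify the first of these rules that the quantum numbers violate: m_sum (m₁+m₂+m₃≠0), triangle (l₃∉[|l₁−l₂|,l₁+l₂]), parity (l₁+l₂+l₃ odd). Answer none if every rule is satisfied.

none

Σmᵢ = 0  ✓
l₃∈[|l₁−l₂|,l₁+l₂]=[5,9], have l₃=7  ✓
Σlᵢ = 16 ⇒ even  ✓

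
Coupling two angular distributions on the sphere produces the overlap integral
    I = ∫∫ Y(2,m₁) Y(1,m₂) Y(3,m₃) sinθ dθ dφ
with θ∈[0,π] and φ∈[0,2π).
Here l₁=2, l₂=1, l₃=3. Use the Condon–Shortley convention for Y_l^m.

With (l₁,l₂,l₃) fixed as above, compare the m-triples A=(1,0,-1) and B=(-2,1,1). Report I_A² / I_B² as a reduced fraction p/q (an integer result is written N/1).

8/1

Shared (l₁,l₂,l₃)=(2,1,3): N and (l;000)² cancel in I_A²/I_B².
A: Δ = 0!·4!·2!/7! = 1/105; Racah Σ t=0..0: t=0:+1/6 = 1/6; ⇒ 3j(2 1 3; 1 0 -1)² = 8/105, sgn +1
B: Δ = 0!·4!·2!/7! = 1/105; Racah Σ t=0..0: t=0:+1/48 = 1/48; ⇒ 3j(2 1 3; -2 1 1)² = 1/105, sgn +1
I_A²/I_B² = (8/105)/(1/105) = 8/1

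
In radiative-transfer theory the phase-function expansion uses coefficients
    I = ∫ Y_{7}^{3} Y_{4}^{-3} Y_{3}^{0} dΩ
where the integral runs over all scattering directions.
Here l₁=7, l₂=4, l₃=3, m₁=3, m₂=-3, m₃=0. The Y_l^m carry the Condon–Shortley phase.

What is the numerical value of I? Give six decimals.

-0.147623

Checks pass: Σm=0; 14 even; l₃=3∈[3,11].
(2·7+1)(2·4+1)(2·3+1) = 945
Δ: 8! 6! 0! / 15! → 1/45045
sum: t=4:+1/20736 = 1/20736
3j²(7 4 3; 0 0 0) = Δ·Π!·Σ² = 35/1287  (sign -1)
sum: t=1:−1/181440 = -1/181440
3j²(7 4 3; 3 -3 0) = Δ·Π!·Σ² = 32/3003  (sign +1)
combine: 4πI² = 945·35/1287·32/3003 = 5600/20449
take √, sign -1: I = -0.14762267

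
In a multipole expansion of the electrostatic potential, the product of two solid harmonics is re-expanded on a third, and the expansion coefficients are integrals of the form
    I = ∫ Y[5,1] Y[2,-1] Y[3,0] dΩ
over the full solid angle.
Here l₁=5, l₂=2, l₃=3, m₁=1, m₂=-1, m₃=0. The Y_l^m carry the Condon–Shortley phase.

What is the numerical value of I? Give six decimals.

m-sum 0 ✓  L=10 even ✓  3≤3≤7 ✓
Π(2lᵢ+1) = 11×5×7 = 385
triangle coeff Δ(5,2,3) = 1/2310
Σ_t [2,2]: t=2:+1/144 = 1/144
(3j)²=10/231 [(5 2 3; 0 0 0)], sign=-1
Σ_t [1,1]: t=1:−1/216 = -1/216
(3j)²=8/231 [(5 2 3; 1 -1 0)], sign=+1
⇒ 4πI² = 400/693
I = (-1)√(400/693/(4π)) = -0.21431790

-0.214318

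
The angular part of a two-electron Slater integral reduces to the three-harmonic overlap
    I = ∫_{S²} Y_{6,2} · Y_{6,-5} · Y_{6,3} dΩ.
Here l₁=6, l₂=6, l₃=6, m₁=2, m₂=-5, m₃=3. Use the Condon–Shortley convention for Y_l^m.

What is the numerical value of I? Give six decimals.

Rules hold: Σm=0, L=18 even, 0≤6≤12.
N = 13·13·13 = 2197
Δ = 6!·6!·6!/19! = 1/325909584
Racah Σ t=0..6: t=0:+1/373248000 t=1:−1/1728000 t=2:+1/110592 t=3:−1/46656 t=4:+1/110592 t=5:−1/1728000 t=6:+1/373248000 = -7/1555200
⇒ 3j(6 6 6; 0 0 0)² = 400/46189, sgn -1
Racah Σ t=0..1: t=0:+1/4147200 t=1:−1/3110400 = -1/12441600
⇒ 3j(6 6 6; 2 -5 3)² = 7/4199, sgn +1
4πI² = N·(3j₀)²·(3jₘ)² = 36400/1147619
I = -1·√(0.0317178/4π) = -0.05023968

-0.050240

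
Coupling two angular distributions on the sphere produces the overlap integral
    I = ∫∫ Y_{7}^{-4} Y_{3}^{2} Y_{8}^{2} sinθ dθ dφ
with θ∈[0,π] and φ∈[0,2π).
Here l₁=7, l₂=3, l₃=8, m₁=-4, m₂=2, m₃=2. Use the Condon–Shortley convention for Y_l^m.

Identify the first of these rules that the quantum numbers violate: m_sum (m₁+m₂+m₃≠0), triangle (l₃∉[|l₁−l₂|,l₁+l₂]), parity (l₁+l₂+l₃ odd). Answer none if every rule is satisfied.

none

m₁+m₂+m₃ = -4 + 2 + 2 = 0  ✓
triangle: |7−3|=4 ≤ l₃=8 ≤ 7+3=10  ✓
parity: l₁+l₂+l₃ = 18 is even  ✓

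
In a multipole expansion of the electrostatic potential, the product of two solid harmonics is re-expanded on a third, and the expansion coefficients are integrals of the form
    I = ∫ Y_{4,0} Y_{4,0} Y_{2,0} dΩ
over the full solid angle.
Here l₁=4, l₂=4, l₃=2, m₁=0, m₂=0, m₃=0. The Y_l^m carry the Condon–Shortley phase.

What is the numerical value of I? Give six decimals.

Checks pass: Σm=0; 10 even; l₃=2∈[0,8].
(2·4+1)(2·4+1)(2·2+1) = 405
Δ: 6! 2! 2! / 11! → 1/13860
sum: t=2:+1/192 t=3:−1/36 t=4:+1/192 = -5/288
3j²(4 4 2; 0 0 0) = Δ·Π!·Σ² = 20/693  (sign -1)
(m-triple is (0,0,0) — same symbol as above.)
combine: 4πI² = 405·20/693·20/693 = 2000/5929
take √, sign +1: I = 0.16383977

0.163840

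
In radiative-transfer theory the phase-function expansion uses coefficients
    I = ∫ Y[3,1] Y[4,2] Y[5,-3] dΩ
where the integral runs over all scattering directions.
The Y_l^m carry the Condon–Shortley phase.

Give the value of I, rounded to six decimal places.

-0.144236

Rules hold: Σm=0, L=12 even, 1≤5≤7.
N = 7·9·11 = 693
Δ = 2!·4!·6!/13! = 1/180180
Racah Σ t=0..2: t=0:+1/576 t=1:−1/144 t=2:+1/576 = -1/288
⇒ 3j(3 4 5; 0 0 0)² = 20/1001, sgn +1
Racah Σ t=0..2: t=0:+1/5760 t=1:−1/720 t=2:+1/2304 = -1/1280
⇒ 3j(3 4 5; 1 2 -3)² = 27/1430, sgn -1
4πI² = N·(3j₀)²·(3jₘ)² = 486/1859
I = -1·√(0.261431/4π) = -0.14423595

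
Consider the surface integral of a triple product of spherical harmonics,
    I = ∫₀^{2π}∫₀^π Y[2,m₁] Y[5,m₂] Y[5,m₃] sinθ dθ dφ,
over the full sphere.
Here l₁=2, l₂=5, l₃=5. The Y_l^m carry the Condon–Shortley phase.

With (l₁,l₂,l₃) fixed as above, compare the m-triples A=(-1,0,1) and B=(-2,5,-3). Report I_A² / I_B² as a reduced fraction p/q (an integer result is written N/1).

1/6

l's match ⇒ only the (l;m) 3-j factors differ between A and B.
A: triangle coeff Δ(2,5,5) = 1/38610; Σ_t [1,2]: t=1:−1/1152 t=2:+1/1440 = -1/5760; (3j)²=1/858 [(2 5 5; -1 0 1)], sign=-1
B: triangle coeff Δ(2,5,5) = 1/38610; Σ_t [2,2]: t=2:+1/161280 = 1/161280; (3j)²=1/143 [(2 5 5; -2 5 -3)], sign=+1
I_A²/I_B² = (1/858)/(1/143) = 1/6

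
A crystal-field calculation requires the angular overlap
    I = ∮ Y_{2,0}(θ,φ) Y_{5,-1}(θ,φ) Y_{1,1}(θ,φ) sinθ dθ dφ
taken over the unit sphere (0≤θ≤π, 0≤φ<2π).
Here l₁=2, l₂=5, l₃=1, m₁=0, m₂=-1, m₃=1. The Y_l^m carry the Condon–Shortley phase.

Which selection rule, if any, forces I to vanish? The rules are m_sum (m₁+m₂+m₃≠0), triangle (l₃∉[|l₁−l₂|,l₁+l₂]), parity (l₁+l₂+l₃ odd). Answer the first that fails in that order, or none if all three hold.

m₁+m₂+m₃ = 0 − 1 + 1 = 0  ✓
triangle: |2−5|=3 ≤ l₃=1 ≤ 2+5=7  ✗
parity: l₁+l₂+l₃ = 8 is even

triangle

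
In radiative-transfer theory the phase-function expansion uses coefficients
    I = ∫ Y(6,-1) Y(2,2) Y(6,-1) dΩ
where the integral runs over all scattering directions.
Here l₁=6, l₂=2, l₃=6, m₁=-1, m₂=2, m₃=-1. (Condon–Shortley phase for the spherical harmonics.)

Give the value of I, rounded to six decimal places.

0.196649

Checks pass: Σm=0; 14 even; l₃=6∈[4,8].
(2·6+1)(2·2+1)(2·6+1) = 845
Δ: 2! 10! 2! / 15! → 1/90090
sum: t=0:+1/69120 t=1:−1/14400 t=2:+1/69120 = -7/172800
3j²(6 2 6; 0 0 0) = Δ·Π!·Σ² = 14/715  (sign -1)
sum: t=2:+1/57600 = 1/57600
3j²(6 2 6; -1 2 -1) = Δ·Π!·Σ² = 21/715  (sign -1)
combine: 4πI² = 845·14/715·21/715 = 294/605
take √, sign +1: I = 0.19664868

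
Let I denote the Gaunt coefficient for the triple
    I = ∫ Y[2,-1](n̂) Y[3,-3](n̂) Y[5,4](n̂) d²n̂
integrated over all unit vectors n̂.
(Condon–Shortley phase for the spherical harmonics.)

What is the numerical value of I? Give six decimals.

0.219610

Checks pass: Σm=0; 10 even; l₃=5∈[1,5].
(2·2+1)(2·3+1)(2·5+1) = 385
Δ: 0! 4! 6! / 11! → 1/2310
sum: t=0:+1/144 = 1/144
3j²(2 3 5; 0 0 0) = Δ·Π!·Σ² = 10/231  (sign -1)
sum: t=0:+1/4320 = 1/4320
3j²(2 3 5; -1 -3 4) = Δ·Π!·Σ² = 2/55  (sign -1)
combine: 4πI² = 385·10/231·2/55 = 20/33
take √, sign +1: I = 0.21961050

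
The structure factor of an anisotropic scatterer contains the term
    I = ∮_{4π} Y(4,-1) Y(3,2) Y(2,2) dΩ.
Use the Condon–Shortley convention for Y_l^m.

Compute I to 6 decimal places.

0.000000

m-sum = -1 + 2 + 2 = 3 ≠ 0 ⇒ I = 0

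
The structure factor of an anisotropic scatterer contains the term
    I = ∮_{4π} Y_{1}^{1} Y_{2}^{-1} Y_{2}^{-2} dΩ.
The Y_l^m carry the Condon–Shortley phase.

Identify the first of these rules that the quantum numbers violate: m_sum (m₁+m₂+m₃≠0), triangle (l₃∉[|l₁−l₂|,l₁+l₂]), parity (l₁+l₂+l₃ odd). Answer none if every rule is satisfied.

m_sum

azimuthal sum: 1 − 1 − 2 = -2  ✗
1 ≤ 2 ≤ 3 (triangle on l)
L = 1 + 2 + 2 = 5 (odd)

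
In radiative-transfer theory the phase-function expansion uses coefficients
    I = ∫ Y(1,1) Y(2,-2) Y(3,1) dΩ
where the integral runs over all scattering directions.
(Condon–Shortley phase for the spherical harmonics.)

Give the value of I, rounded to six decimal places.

-0.082589

m-sum 0 ✓  L=6 even ✓  1≤3≤3 ✓
Π(2lᵢ+1) = 3×5×7 = 105
triangle coeff Δ(1,2,3) = 1/105
Σ_t [0,0]: t=0:+1/4 = 1/4
(3j)²=3/35 [(1 2 3; 0 0 0)], sign=-1
Σ_t [0,0]: t=0:+1/48 = 1/48
(3j)²=1/105 [(1 2 3; 1 -2 1)], sign=+1
⇒ 4πI² = 3/35
I = (-1)√(3/35/(4π)) = -0.08258890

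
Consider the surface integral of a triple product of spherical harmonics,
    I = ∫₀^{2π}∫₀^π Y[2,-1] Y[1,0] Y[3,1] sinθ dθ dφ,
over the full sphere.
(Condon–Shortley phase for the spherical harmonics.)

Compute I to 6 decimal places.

-0.233597

Rules hold: Σm=0, L=6 even, 1≤3≤3.
N = 5·3·7 = 105
Δ = 0!·4!·2!/7! = 1/105
Racah Σ t=0..0: t=0:+1/4 = 1/4
⇒ 3j(2 1 3; 0 0 0)² = 3/35, sgn -1
Racah Σ t=0..0: t=0:+1/6 = 1/6
⇒ 3j(2 1 3; -1 0 1)² = 8/105, sgn +1
4πI² = N·(3j₀)²·(3jₘ)² = 24/35
I = -1·√(0.685714/4π) = -0.23359668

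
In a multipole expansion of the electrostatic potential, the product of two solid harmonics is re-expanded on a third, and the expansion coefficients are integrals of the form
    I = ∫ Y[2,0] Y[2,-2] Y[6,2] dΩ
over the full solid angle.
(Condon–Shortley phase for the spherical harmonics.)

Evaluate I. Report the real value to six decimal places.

0.000000

|2−2|≤6≤2+2 violated ⇒ I = 0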